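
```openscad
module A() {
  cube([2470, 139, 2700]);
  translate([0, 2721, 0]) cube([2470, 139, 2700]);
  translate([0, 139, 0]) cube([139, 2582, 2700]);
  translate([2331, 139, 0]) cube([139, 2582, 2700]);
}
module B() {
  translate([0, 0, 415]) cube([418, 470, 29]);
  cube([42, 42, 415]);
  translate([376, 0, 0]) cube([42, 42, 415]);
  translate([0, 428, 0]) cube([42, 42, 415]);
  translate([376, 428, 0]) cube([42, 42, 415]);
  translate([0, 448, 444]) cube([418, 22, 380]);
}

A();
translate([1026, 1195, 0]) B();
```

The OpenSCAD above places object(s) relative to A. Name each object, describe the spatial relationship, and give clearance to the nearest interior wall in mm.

A is a house frame. B is a chair. The chair sits inside the house frame, centred. The clearance to the nearest interior wall is 887 mm.

Clearances: x = 887, y = 1056; minimum 887 mm.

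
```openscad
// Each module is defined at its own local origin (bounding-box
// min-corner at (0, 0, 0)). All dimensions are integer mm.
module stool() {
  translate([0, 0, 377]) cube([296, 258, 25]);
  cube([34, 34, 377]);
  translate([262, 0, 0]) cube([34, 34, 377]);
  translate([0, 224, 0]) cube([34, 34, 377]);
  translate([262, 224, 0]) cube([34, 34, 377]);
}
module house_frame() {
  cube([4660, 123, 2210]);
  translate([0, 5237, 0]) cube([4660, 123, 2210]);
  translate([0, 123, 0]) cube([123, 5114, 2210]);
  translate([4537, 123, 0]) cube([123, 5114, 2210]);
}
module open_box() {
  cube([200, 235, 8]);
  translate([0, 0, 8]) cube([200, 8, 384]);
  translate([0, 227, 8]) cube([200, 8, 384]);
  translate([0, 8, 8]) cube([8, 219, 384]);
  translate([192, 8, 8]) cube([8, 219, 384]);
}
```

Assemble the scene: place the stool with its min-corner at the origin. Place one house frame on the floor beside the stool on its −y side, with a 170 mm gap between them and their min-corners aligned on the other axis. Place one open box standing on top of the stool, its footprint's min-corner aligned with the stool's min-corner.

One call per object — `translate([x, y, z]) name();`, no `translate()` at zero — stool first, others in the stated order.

stool();
translate([0, -5530, 0]) house_frame();
translate([0, 0, 402]) open_box();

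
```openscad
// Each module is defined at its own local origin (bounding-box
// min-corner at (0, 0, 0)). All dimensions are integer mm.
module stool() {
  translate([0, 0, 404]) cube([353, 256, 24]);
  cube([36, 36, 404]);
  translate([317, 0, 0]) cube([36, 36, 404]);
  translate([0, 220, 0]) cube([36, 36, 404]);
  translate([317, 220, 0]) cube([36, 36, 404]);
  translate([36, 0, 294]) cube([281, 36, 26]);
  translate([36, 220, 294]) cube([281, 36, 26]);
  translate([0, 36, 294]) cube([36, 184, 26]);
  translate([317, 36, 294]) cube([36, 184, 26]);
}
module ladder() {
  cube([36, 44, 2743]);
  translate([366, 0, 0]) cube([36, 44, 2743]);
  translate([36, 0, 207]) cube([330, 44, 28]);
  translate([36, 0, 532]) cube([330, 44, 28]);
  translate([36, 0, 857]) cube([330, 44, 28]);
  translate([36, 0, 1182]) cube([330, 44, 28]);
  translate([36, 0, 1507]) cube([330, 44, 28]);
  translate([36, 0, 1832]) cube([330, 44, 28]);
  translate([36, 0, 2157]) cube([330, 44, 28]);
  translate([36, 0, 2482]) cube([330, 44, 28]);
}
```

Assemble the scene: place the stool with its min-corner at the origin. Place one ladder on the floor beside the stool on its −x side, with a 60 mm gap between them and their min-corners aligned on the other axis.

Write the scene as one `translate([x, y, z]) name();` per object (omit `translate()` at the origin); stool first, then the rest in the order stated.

stool();
translate([-462, 0, 0]) ladder();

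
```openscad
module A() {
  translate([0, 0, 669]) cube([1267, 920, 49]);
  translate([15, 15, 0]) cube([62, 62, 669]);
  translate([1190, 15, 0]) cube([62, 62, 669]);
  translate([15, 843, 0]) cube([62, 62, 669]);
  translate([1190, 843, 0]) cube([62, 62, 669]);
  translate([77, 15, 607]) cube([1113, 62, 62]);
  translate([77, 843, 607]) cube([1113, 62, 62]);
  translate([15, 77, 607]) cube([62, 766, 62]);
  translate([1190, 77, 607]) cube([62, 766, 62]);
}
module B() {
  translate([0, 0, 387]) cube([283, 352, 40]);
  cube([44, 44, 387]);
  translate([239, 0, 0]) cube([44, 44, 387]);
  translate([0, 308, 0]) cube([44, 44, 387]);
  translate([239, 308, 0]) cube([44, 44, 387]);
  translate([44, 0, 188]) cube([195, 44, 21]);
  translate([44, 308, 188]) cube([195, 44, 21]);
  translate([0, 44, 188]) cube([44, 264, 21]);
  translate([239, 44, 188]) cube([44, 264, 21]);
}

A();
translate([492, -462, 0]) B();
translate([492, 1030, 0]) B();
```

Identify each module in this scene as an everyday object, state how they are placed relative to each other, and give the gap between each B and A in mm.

Each stool's nearest face is 110 mm from the table's bounding box.

A is a table. B is a stool. Two stools sit around the table at the −y, +y sides. The gap between each stool and the table is 110 mm.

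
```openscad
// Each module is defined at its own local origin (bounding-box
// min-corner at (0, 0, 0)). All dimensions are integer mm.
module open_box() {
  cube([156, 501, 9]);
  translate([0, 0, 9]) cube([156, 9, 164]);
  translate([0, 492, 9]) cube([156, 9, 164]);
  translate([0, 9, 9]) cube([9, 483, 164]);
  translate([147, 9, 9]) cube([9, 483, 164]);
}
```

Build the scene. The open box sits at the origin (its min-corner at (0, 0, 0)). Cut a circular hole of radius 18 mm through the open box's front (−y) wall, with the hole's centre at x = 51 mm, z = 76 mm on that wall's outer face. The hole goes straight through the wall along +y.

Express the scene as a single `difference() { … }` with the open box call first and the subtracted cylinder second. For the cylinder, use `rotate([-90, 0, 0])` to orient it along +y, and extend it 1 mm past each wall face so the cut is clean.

difference() {
  open_box();
  translate([51, -1, 76]) rotate([-90, 0, 0]) cylinder(h = 11, r = 18);
}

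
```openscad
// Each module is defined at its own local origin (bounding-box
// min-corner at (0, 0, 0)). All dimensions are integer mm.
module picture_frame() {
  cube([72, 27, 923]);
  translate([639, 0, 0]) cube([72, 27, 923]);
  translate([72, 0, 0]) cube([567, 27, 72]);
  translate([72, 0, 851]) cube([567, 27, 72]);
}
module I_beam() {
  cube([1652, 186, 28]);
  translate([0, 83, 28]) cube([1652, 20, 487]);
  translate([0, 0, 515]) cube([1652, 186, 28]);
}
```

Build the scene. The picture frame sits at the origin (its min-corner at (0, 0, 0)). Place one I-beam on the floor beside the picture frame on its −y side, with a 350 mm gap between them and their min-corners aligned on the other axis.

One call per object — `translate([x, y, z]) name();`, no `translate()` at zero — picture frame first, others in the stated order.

picture_frame();
translate([0, -536, 0]) I_beam();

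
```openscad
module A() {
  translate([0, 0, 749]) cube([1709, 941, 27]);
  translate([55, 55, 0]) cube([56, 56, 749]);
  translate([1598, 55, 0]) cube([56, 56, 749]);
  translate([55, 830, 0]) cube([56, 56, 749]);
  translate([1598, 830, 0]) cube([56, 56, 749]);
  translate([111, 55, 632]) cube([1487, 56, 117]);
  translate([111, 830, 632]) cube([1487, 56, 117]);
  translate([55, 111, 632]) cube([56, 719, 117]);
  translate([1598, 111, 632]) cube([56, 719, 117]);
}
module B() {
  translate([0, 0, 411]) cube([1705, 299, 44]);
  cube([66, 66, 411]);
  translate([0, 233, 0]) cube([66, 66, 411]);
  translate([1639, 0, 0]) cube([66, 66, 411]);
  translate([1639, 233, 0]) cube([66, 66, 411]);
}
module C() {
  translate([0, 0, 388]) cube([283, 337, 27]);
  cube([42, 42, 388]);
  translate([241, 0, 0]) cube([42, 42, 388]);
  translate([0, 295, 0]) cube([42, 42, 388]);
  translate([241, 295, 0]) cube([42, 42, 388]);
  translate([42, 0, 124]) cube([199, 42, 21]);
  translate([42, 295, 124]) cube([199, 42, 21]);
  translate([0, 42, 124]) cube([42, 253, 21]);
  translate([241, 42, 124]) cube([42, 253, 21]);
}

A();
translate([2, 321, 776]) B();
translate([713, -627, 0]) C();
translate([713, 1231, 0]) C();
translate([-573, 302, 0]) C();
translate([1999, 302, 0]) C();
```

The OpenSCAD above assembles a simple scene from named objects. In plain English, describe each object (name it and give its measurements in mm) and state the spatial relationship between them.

A is a table with a 1709×941 mm rectangular top, 27 mm thick, top surface at z = 776 mm, supported by four 56×56 mm square legs, each inset 55 mm from the nearest pair of top edges, running from the floor. Four apron rails, 56 mm thick and 117 mm tall, run between adjacent legs with their top edges flush with the underside of the top and their outer faces flush with the legs' outer faces.

B is a bench: a 1705×299 mm seat slab, 44 mm thick, top at z = 455 mm, on four 66×66 mm square legs flush with the seat corners and standing on z = 0.

C is a four-legged stool. The seat is a 283×337×27 mm slab whose top surface is at z = 415 mm; four square legs, each 42×42 mm in cross-section, run from the floor (z = 0) to the underside of the seat, each flush with a corner of the seat. Four stretchers, 42 mm wide and 21 mm tall, connect adjacent legs with their undersides at z = 124 mm, each running between the inner faces of the legs it joins and aligned with the legs' outer faces on the other axis.

The bench is on top of the table, centred. Four stools sit around the table at the −y, +y, −x, +x sides.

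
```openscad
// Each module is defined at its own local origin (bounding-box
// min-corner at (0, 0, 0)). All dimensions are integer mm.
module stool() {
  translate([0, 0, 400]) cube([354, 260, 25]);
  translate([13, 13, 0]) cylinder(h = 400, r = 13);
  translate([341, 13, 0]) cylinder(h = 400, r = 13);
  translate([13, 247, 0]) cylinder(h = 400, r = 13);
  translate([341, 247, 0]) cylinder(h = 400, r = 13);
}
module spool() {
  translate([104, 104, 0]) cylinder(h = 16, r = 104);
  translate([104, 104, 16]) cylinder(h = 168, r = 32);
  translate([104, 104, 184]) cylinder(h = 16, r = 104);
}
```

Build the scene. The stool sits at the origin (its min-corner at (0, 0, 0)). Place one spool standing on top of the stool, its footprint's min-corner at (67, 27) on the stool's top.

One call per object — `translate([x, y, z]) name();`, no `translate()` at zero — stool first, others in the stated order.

stool();
translate([67, 27, 425]) spool();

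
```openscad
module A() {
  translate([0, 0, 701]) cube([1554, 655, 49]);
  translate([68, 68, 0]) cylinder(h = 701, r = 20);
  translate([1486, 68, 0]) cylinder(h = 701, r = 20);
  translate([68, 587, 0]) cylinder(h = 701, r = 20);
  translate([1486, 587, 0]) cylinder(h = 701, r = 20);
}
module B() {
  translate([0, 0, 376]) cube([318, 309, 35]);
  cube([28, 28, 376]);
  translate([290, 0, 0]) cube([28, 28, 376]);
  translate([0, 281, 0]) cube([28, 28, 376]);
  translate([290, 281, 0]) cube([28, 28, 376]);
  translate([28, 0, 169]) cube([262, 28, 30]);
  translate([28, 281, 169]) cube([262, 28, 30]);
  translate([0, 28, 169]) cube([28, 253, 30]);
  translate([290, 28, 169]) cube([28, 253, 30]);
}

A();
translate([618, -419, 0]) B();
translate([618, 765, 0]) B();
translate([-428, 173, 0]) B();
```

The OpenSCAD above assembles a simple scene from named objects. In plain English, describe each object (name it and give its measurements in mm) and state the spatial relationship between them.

A is a table with a 1554×655 mm rectangular top, 49 mm thick, top surface at z = 750 mm, supported by four round legs of 40 mm diameter, each leg's bounding box inset 48 mm from the nearest pair of top edges, running from the floor.

B is a simple wooden stool: a rectangular seat 318 mm (x) by 309 mm (y), 35 mm thick, top face at z = 411 mm, on four square legs, each 28×28 mm in cross-section. The legs rest on z = 0, each flush with a corner of the seat. Four stretchers, 28 mm wide and 30 mm tall, connect adjacent legs with their undersides at z = 169 mm, each running between the inner faces of the legs it joins and aligned with the legs' outer faces on the other axis.

Three stools sit around the table at the −y, +y, −x sides.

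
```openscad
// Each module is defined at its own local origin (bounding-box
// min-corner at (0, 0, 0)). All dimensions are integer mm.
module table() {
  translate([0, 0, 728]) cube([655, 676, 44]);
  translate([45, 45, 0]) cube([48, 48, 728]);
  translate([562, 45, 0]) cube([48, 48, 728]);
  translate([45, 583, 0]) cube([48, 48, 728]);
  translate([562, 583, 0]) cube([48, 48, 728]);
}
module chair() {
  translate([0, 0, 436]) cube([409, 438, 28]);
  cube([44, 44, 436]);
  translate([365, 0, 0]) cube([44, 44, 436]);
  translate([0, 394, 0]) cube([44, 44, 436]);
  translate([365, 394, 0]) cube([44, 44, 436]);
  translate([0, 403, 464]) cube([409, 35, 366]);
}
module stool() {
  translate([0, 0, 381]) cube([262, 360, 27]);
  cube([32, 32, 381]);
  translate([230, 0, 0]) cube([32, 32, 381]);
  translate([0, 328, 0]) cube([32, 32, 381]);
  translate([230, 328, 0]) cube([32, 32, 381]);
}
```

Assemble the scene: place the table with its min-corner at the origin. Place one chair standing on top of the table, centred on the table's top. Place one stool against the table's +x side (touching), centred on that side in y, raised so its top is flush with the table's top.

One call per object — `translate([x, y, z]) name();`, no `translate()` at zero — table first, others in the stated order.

table();
translate([123, 119, 772]) chair();
translate([655, 158, 364]) stool();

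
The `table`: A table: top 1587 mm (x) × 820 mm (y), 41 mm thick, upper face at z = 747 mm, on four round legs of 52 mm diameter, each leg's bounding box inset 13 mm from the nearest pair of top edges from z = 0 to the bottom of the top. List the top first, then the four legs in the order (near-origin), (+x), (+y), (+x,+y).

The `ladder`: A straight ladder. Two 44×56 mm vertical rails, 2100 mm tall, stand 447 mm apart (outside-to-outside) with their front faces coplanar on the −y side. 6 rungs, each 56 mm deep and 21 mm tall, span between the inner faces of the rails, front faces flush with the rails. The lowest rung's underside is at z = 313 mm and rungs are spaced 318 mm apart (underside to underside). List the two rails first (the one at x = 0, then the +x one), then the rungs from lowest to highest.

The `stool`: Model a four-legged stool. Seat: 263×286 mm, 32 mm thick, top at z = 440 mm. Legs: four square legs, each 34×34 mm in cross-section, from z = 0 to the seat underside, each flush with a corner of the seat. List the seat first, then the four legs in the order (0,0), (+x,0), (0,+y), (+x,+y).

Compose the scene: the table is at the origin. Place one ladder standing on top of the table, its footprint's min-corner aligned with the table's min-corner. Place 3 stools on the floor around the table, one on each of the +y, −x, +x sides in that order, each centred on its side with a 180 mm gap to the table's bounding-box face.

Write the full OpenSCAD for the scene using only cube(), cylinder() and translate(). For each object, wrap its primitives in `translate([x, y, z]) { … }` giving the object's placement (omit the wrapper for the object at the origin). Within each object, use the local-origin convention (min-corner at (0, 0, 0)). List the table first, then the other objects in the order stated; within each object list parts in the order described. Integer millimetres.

translate([0, 0, 706]) cube([1587, 820, 41]);
translate([39, 39, 0]) cylinder(h = 706, r = 26);
translate([1548, 39, 0]) cylinder(h = 706, r = 26);
translate([39, 781, 0]) cylinder(h = 706, r = 26);
translate([1548, 781, 0]) cylinder(h = 706, r = 26);
translate([0, 0, 747]) {
  cube([44, 56, 2100]);
  translate([403, 0, 0]) cube([44, 56, 2100]);
  translate([44, 0, 313]) cube([359, 56, 21]);
  translate([44, 0, 631]) cube([359, 56, 21]);
  translate([44, 0, 949]) cube([359, 56, 21]);
  translate([44, 0, 1267]) cube([359, 56, 21]);
  translate([44, 0, 1585]) cube([359, 56, 21]);
  translate([44, 0, 1903]) cube([359, 56, 21]);
}
translate([662, 1000, 0]) {
  translate([0, 0, 408]) cube([263, 286, 32]);
  cube([34, 34, 408]);
  translate([229, 0, 0]) cube([34, 34, 408]);
  translate([0, 252, 0]) cube([34, 34, 408]);
  translate([229, 252, 0]) cube([34, 34, 408]);
}
translate([-443, 267, 0]) {
  translate([0, 0, 408]) cube([263, 286, 32]);
  cube([34, 34, 408]);
  translate([229, 0, 0]) cube([34, 34, 408]);
  translate([0, 252, 0]) cube([34, 34, 408]);
  translate([229, 252, 0]) cube([34, 34, 408]);
}
translate([1767, 267, 0]) {
  translate([0, 0, 408]) cube([263, 286, 32]);
  cube([34, 34, 408]);
  translate([229, 0, 0]) cube([34, 34, 408]);
  translate([0, 252, 0]) cube([34, 34, 408]);
  translate([229, 252, 0]) cube([34, 34, 408]);
}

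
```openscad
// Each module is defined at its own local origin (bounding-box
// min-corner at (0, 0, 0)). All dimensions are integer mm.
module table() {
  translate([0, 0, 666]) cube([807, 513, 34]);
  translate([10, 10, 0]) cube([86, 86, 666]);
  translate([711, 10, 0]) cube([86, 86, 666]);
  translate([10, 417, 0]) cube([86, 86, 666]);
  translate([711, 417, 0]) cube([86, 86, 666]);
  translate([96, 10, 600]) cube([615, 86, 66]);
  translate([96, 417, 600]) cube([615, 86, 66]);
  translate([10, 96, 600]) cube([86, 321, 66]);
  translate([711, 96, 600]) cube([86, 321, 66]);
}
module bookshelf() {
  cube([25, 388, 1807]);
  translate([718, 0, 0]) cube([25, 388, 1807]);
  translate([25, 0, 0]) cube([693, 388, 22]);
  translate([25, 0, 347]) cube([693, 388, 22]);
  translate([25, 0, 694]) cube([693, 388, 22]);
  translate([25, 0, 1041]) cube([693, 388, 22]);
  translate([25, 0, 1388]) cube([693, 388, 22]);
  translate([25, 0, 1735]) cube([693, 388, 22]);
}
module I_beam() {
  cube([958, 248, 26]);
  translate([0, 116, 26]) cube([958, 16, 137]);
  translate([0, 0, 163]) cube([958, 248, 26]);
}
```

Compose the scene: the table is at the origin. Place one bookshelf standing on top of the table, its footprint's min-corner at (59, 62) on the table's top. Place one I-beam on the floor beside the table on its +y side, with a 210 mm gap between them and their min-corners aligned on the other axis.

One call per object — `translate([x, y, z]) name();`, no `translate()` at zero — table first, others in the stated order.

table();
translate([59, 62, 700]) bookshelf();
translate([0, 723, 0]) I_beam();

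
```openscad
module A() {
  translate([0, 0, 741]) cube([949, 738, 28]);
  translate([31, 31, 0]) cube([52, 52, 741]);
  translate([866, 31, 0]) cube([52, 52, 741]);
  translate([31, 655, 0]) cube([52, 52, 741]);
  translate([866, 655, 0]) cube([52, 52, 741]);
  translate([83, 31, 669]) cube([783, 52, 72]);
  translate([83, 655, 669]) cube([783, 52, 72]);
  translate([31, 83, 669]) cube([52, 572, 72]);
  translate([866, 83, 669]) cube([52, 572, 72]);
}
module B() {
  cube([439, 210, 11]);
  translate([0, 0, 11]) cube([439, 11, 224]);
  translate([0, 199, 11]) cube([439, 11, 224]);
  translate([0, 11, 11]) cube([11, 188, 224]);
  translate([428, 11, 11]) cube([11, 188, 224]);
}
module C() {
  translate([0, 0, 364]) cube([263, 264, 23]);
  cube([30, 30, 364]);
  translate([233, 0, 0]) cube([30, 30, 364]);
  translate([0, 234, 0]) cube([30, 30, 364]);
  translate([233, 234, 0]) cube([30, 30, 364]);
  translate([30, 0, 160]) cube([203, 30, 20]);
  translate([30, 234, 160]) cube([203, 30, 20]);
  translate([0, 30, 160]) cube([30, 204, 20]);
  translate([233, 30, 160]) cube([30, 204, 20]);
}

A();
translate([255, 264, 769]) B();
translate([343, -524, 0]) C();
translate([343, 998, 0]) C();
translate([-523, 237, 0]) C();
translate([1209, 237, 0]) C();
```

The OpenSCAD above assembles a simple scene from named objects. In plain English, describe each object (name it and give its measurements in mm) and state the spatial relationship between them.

A is a rectangular dining table. The top is 949×738×28 mm with its upper surface at z = 769 mm. It stands on four 52×52 mm square legs, each inset 31 mm from the nearest pair of top edges, running from the floor to the underside of the top. Four apron rails, 52 mm thick and 72 mm tall, run between adjacent legs with their top edges flush with the underside of the top and their outer faces flush with the legs' outer faces.

B is an open storage box with external size 439×210×235 mm and wall thickness 11 mm (the base is also 11 mm thick). The base covers the whole footprint; the four walls stand on the base, with the y-facing walls full-width and the x-facing walls fitting between their inner faces.

C is a simple wooden stool: a rectangular seat 263 mm (x) by 264 mm (y), 23 mm thick, top face at z = 387 mm, on four square legs, each 30×30 mm in cross-section. The legs rest on z = 0, each flush with a corner of the seat. Four stretchers, 30 mm wide and 20 mm tall, connect adjacent legs with their undersides at z = 160 mm, each running between the inner faces of the legs it joins and aligned with the legs' outer faces on the other axis.

The open box is on top of the table, centred. Four stools sit around the table at the −y, +y, −x, +x sides.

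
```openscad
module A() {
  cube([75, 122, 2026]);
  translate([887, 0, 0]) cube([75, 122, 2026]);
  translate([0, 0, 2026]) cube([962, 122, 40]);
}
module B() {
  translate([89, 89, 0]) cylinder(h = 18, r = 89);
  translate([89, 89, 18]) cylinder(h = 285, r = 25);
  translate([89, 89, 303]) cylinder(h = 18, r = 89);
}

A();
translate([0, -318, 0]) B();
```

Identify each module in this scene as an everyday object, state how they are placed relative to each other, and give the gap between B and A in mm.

The spool's nearest face is 140 mm from the door frame's −y face.

A is a door frame. B is a spool. The spool is on the floor beside the door frame on its −y side. The gap between the spool and the door frame is 140 mm.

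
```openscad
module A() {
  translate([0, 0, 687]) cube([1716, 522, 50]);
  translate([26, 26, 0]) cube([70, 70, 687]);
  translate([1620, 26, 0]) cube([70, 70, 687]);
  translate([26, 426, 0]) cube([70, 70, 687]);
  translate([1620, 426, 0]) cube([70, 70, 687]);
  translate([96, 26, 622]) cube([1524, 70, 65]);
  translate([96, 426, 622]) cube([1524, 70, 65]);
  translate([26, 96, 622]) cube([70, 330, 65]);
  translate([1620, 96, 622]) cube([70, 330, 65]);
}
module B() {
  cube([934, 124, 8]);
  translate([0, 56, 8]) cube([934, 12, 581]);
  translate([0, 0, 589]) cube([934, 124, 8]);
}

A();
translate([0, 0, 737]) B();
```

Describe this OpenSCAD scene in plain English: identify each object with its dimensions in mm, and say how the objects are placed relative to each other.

A is a table with a 1716×522 mm rectangular top, 50 mm thick, top surface at z = 737 mm, supported by four 70×70 mm square legs, each inset 26 mm from the nearest pair of top edges, running from the floor. Four apron rails, 70 mm thick and 65 mm tall, run between adjacent legs with their top edges flush with the underside of the top and their outer faces flush with the legs' outer faces.

B is an I-beam lying along x, 934 mm long. Overall section height 597 mm. Two flanges 124 mm wide (y) and 8 mm thick, one on the floor and one at the top; a web 12 mm thick runs between them, centred on the flange width.

The I-beam is on top of the table.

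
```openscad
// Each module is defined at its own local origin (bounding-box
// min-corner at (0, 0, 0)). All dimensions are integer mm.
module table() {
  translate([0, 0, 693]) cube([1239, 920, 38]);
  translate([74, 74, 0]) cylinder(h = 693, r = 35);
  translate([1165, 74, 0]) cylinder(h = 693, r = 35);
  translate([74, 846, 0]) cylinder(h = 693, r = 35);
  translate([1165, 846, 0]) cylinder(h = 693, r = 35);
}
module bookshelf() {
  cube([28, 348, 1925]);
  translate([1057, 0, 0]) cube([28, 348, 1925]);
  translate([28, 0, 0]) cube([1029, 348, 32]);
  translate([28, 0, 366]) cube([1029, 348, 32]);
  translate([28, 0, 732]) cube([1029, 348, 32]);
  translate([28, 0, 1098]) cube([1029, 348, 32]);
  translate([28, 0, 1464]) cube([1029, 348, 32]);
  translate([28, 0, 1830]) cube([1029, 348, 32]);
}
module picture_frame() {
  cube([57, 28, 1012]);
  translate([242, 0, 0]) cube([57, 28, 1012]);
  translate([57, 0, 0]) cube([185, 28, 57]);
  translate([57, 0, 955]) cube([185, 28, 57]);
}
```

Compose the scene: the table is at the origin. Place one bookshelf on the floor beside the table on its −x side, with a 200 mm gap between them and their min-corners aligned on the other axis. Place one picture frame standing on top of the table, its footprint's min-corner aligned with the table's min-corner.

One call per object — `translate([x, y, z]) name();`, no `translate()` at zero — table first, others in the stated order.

table();
translate([-1285, 0, 0]) bookshelf();
translate([0, 0, 731]) picture_frame();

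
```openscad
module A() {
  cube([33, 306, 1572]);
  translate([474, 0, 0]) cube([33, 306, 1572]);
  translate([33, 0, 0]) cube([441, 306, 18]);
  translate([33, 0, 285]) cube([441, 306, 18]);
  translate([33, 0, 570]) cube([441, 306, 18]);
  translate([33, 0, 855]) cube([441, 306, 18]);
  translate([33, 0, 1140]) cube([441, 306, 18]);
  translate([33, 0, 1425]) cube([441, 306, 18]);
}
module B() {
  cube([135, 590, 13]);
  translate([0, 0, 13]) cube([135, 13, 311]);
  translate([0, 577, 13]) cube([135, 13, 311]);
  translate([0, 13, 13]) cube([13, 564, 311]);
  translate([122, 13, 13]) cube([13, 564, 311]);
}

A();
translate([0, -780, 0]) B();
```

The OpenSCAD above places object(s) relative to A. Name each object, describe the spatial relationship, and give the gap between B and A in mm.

A is a bookshelf. B is an open box. The open box is on the floor beside the bookshelf on its −y side. The gap between the open box and the bookshelf is 190 mm.

The open box's nearest face is 190 mm from the bookshelf's −y face.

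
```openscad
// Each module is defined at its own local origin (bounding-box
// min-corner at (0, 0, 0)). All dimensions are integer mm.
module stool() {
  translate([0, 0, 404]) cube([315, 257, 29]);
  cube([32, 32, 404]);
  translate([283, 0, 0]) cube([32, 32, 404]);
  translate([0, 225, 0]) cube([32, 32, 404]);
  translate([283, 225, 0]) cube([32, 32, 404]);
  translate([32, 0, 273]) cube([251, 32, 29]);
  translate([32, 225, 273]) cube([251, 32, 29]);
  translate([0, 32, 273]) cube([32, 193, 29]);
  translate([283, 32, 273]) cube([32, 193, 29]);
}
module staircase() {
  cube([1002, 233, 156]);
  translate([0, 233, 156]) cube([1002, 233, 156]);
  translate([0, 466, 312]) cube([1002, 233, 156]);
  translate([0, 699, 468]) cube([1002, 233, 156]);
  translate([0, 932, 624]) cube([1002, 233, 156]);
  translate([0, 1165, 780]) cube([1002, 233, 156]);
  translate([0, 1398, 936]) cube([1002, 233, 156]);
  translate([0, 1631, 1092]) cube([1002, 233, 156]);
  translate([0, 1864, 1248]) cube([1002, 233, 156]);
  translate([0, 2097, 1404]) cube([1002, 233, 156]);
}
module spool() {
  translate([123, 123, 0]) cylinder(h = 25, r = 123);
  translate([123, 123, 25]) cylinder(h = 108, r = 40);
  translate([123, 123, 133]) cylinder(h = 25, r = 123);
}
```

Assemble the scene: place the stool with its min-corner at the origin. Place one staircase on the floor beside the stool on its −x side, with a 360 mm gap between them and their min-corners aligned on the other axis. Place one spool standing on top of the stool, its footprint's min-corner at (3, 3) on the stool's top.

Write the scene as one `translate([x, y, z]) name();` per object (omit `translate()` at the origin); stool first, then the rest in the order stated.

stool();
translate([-1362, 0, 0]) staircase();
translate([3, 3, 433]) spool();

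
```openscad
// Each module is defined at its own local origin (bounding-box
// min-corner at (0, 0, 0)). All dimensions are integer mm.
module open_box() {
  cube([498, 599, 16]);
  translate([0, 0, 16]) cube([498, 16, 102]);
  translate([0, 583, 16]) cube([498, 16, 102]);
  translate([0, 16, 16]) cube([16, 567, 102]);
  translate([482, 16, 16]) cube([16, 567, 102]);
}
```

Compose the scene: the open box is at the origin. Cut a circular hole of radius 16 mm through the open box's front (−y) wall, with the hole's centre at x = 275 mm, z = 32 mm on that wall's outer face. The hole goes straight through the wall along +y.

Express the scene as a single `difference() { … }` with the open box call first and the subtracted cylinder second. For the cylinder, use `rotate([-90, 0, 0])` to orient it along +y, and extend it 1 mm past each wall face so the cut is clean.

difference() {
  open_box();
  translate([275, -1, 32]) rotate([-90, 0, 0]) cylinder(h = 18, r = 16);
}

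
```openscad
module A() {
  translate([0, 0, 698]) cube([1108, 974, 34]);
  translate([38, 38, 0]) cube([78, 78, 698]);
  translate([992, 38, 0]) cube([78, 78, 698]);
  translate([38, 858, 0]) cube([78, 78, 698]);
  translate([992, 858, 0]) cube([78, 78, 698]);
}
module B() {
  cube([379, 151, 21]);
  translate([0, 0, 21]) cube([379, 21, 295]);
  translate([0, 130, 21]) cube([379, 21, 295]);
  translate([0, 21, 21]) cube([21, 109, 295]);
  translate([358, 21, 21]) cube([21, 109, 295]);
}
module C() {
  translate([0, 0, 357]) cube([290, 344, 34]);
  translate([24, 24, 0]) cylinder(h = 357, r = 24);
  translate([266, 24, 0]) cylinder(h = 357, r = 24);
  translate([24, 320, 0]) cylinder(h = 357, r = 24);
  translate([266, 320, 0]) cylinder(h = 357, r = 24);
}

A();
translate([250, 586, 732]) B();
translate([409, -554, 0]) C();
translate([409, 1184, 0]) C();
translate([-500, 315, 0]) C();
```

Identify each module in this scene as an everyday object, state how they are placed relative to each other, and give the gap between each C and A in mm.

A is a table. B is an open box. C is a stool. The open box is on top of the table. Three stools sit around the table at the −y, +y, −x sides. The gap between each stool and the table is 210 mm.

Each stool's nearest face is 210 mm from the table's bounding box.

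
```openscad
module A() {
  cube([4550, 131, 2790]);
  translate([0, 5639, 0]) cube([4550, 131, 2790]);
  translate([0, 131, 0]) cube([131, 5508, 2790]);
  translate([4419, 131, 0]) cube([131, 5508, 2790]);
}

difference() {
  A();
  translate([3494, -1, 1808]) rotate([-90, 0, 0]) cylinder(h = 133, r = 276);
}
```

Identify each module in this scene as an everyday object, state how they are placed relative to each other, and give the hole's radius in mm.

A is a house frame. The house frame has a circular hole through its front wall. The hole's radius is 276 mm.

The subtracted cylinder has r = 276 mm.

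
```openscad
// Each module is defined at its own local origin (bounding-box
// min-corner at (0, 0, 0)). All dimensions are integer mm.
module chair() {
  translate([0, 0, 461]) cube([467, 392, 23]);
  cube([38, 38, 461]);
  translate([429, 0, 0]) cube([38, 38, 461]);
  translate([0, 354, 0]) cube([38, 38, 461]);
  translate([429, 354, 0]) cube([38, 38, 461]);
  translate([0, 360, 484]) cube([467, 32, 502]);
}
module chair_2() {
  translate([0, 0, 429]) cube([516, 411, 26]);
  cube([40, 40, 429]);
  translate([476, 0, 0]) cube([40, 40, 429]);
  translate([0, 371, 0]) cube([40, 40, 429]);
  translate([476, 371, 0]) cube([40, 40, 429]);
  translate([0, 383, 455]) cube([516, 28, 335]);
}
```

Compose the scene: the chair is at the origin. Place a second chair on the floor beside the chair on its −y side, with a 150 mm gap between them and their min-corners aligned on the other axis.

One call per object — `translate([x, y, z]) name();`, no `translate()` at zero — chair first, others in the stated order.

chair();
translate([0, -561, 0]) chair_2();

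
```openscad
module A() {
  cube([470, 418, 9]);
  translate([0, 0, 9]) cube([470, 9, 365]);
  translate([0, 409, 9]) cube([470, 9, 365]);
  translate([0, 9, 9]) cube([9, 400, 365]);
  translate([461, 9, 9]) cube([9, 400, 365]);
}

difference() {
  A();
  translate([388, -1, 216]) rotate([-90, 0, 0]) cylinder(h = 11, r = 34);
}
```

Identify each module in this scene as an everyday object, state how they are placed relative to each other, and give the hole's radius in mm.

A is an open box. The open box has a circular hole through its front wall. The hole's radius is 34 mm.

The subtracted cylinder has r = 34 mm.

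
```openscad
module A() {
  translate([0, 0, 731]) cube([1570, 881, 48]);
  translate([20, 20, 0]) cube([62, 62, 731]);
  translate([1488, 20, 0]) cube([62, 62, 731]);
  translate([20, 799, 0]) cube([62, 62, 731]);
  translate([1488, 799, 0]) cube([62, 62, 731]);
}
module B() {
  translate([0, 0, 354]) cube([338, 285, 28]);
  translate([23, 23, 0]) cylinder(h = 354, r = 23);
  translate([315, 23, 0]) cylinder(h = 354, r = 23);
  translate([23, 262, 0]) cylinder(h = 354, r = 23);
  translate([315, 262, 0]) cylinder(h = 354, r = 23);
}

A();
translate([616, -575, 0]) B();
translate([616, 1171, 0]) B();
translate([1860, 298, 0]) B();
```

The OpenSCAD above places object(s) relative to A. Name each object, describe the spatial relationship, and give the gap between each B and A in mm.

Each stool's nearest face is 290 mm from the table's bounding box.

A is a table. B is a stool. Three stools sit around the table at the −y, +y, +x sides. The gap between each stool and the table is 290 mm.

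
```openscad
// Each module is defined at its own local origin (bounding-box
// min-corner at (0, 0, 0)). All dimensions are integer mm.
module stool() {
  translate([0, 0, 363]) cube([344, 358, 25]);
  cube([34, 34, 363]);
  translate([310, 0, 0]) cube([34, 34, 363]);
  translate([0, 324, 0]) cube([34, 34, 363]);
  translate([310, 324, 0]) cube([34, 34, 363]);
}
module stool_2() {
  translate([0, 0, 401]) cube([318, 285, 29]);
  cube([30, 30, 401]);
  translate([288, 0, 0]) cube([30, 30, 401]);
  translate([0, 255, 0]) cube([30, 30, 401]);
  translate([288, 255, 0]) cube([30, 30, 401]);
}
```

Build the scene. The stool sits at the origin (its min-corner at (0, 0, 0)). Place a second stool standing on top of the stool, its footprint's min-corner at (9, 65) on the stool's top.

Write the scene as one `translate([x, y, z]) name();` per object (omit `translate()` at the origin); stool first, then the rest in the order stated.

stool();
translate([9, 65, 388]) stool_2();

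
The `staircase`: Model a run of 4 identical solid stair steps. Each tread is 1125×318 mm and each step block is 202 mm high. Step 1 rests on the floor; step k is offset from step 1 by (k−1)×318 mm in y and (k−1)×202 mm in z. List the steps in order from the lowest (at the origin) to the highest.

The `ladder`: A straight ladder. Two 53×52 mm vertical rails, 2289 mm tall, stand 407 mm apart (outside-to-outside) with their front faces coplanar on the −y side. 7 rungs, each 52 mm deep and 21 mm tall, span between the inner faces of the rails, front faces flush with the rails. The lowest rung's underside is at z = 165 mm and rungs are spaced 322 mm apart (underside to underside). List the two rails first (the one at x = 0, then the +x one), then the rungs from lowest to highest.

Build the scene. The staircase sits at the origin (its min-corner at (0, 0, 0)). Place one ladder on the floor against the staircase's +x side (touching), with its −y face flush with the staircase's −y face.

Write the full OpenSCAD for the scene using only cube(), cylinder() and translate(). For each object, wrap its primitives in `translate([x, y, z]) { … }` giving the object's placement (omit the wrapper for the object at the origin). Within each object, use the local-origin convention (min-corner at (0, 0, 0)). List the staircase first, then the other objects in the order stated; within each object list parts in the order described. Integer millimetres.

cube([1125, 318, 202]);
translate([0, 318, 202]) cube([1125, 318, 202]);
translate([0, 636, 404]) cube([1125, 318, 202]);
translate([0, 954, 606]) cube([1125, 318, 202]);
translate([1125, 0, 0]) {
  cube([53, 52, 2289]);
  translate([354, 0, 0]) cube([53, 52, 2289]);
  translate([53, 0, 165]) cube([301, 52, 21]);
  translate([53, 0, 487]) cube([301, 52, 21]);
  translate([53, 0, 809]) cube([301, 52, 21]);
  translate([53, 0, 1131]) cube([301, 52, 21]);
  translate([53, 0, 1453]) cube([301, 52, 21]);
  translate([53, 0, 1775]) cube([301, 52, 21]);
  translate([53, 0, 2097]) cube([301, 52, 21]);
}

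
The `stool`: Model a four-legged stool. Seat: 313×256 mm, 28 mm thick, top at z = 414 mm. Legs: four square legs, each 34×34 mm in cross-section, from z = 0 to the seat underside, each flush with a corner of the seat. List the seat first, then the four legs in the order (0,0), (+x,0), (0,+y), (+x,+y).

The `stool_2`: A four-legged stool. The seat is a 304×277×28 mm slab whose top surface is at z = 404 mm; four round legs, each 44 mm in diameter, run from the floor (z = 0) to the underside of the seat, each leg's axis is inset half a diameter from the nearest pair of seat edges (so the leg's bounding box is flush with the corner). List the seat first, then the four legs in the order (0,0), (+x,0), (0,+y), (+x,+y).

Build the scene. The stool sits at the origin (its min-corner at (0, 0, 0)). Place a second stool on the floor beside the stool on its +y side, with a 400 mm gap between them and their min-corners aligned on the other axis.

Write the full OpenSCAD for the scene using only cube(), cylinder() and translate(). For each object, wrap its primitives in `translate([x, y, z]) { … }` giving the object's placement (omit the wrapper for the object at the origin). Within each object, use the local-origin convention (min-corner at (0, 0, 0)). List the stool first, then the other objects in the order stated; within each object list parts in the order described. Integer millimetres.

translate([0, 0, 386]) cube([313, 256, 28]);
cube([34, 34, 386]);
translate([279, 0, 0]) cube([34, 34, 386]);
translate([0, 222, 0]) cube([34, 34, 386]);
translate([279, 222, 0]) cube([34, 34, 386]);
translate([0, 656, 0]) {
  translate([0, 0, 376]) cube([304, 277, 28]);
  translate([22, 22, 0]) cylinder(h = 376, r = 22);
  translate([282, 22, 0]) cylinder(h = 376, r = 22);
  translate([22, 255, 0]) cylinder(h = 376, r = 22);
  translate([282, 255, 0]) cylinder(h = 376, r = 22);
}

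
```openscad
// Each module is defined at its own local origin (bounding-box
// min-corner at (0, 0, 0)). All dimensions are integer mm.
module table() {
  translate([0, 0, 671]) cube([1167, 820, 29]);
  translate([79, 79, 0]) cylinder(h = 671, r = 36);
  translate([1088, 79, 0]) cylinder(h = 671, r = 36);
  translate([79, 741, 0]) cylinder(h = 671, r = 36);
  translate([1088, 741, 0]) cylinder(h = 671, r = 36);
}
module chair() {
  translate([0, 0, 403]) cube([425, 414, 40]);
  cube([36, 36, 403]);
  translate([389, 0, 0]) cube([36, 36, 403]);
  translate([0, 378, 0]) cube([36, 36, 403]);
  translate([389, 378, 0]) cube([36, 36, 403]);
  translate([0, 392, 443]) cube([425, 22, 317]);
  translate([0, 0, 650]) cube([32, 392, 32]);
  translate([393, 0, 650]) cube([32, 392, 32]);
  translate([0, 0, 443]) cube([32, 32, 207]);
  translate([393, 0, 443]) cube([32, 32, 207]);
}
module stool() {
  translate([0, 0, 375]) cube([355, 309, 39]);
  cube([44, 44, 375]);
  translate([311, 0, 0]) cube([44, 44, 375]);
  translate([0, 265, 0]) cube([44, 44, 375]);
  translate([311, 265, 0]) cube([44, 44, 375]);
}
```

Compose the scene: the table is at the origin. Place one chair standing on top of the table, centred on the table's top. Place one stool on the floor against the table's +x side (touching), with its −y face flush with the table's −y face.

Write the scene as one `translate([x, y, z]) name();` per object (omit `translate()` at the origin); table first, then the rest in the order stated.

table();
translate([371, 203, 700]) chair();
translate([1167, 0, 0]) stool();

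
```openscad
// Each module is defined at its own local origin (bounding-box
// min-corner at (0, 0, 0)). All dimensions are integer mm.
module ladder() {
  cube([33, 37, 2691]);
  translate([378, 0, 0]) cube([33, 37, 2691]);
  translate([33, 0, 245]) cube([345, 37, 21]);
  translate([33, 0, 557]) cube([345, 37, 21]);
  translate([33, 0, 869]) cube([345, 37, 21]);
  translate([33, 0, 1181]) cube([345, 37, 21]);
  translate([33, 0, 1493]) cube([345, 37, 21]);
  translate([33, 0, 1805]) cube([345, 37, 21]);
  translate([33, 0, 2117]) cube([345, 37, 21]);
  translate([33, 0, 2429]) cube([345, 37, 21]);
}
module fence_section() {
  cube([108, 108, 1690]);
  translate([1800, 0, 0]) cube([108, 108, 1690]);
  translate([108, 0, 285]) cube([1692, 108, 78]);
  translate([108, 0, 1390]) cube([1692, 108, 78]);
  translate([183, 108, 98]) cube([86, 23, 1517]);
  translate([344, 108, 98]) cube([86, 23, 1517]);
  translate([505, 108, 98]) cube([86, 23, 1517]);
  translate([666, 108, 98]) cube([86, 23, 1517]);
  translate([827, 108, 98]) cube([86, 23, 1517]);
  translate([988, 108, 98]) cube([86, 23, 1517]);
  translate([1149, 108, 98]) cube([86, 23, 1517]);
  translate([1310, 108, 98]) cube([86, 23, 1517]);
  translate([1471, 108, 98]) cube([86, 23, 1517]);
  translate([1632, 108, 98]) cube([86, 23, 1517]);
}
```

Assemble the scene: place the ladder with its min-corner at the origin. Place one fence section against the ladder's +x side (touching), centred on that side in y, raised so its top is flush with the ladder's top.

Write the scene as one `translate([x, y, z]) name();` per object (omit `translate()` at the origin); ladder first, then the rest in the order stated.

ladder();
translate([411, -47, 1001]) fence_section();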